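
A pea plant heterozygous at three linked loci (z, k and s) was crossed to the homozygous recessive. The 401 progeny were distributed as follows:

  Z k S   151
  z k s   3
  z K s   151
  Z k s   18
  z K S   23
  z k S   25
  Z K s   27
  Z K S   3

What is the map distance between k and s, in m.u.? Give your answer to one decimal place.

The two most frequent reciprocal classes, z K s and Z k S, are the parental types, so the F1 was z K s / Z k S.
The two rarest classes, z k s and Z K S, are the double crossovers. Comparing them with the parentals, only the k allele has switched, so k is the middle locus and the order is z – k – s.
Crossovers in the k–s interval produce the single-crossover classes z K S and Z k s (23 + 18 = 41) plus the double crossovers (6).
RF(k–s) = (41 + 6) / 401 = 47/401 = 0.1172 → 11.7 m.u.

11.7 m.u.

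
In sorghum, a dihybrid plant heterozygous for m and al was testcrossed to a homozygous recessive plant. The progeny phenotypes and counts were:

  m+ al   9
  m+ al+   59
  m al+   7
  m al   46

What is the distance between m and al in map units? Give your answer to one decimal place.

The two most frequent classes, m+ al+ (59) and m al (46), are the parental types, so the F1 was m+ al+ / m al.
The recombinant classes are m+ al and m al+: 9 + 7 = 16.
Recombination frequency = 16/121 = 0.1322 ≈ 13.2%, i.e. 13.2 map units.

13.2 map units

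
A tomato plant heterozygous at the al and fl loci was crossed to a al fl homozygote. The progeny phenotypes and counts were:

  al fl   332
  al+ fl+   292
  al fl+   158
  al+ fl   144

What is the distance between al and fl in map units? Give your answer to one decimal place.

32.6 map units

The two most frequent classes, al+ fl+ (292) and al fl (332), are the parental types, so the F1 was al+ fl+ / al fl.
The recombinant classes are al+ fl and al fl+: 144 + 158 = 302.
Recombination frequency = 302/926 = 0.3261 ≈ 32.6%, i.e. 32.6 map units.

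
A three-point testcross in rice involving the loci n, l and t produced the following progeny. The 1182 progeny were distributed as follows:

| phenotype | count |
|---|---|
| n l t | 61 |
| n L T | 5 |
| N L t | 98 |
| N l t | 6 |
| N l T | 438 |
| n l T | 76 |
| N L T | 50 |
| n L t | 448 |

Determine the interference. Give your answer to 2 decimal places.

0.42

The two most frequent reciprocal classes, n L t and N l T, are the parental types, so the F1 was n L t / N l T.
The two rarest classes, n L T and N l t, are the double crossovers. Comparing them with the parentals, only the t allele has switched, so t is the middle locus and the order is l – t – n.
l–t: (111 + 11)/1182 = 0.1032; t–n: (174 + 11)/1182 = 0.1565.
Expected DCO frequency = 0.1032 × 0.1565 ≈ 0.01615; observed = 11/1182 ≈ 0.00931.
Coefficient of coincidence = 0.00931/0.01615 ≈ 0.58; interference = 1 − 0.58 = 0.42.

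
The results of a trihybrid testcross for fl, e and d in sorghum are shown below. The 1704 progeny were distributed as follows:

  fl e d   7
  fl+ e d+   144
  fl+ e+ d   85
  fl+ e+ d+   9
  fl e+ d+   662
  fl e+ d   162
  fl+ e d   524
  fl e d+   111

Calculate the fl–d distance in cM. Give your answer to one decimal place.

The two most frequent reciprocal classes, fl+ e d and fl e+ d+, are the parental types, so the F1 was fl+ e d / fl e+ d+.
The two rarest classes, fl e d and fl+ e+ d+, are the double crossovers. Comparing them with the parentals, only the fl allele has switched, so fl is the middle locus and the order is d – fl – e.
Crossovers in the d–fl interval produce the single-crossover classes fl+ e d+ and fl e+ d (144 + 162 = 306) plus the double crossovers (16).
RF(d–fl) = (306 + 16) / 1704 = 322/1704 = 0.1890 → 18.9 cM.

18.9 cM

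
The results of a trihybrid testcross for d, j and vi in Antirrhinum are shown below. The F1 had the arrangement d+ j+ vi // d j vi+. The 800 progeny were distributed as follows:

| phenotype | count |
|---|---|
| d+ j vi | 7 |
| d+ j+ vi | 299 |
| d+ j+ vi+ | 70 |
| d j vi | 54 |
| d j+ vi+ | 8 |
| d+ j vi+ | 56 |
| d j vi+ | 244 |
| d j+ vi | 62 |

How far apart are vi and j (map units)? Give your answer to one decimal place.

The two rarest classes, d+ j vi and d j+ vi+, are the double crossovers. Comparing them with the parentals, only the j allele has switched, so j is the middle locus and the order is vi – j – d.
Crossovers in the vi–j interval produce the single-crossover classes d+ j+ vi+ and d j vi (70 + 54 = 124) plus the double crossovers (15).
RF(vi–j) = (124 + 15) / 800 = 139/800 = 0.1737 → 17.4 map units.

17.4 map units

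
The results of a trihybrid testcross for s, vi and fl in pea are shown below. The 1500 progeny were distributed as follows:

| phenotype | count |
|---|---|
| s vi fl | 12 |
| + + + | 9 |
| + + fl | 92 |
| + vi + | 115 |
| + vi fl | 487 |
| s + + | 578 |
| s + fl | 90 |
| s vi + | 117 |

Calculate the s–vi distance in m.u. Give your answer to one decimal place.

The two most frequent reciprocal classes, s + + and + vi fl, are the parental types, so the F1 was s + + / + vi fl.
The two rarest classes, + + + and s vi fl, are the double crossovers. Comparing them with the parentals, only the s allele has switched, so s is the middle locus and the order is fl – s – vi.
Crossovers in the s–vi interval produce the single-crossover classes s vi + and + + fl (117 + 92 = 209) plus the double crossovers (21).
RF(s–vi) = (209 + 21) / 1500 = 230/1500 = 0.1533 → 15.3 m.u.

15.3 m.u.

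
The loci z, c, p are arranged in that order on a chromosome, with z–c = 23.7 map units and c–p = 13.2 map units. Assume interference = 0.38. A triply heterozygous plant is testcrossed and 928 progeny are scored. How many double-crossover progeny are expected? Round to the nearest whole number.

18

Map distances give recombination frequencies of 0.237 and 0.132 for the two intervals.
With interference 0.38 (so coincidence = 0.62), expected double-crossover frequency = 0.237 × 0.132 × 0.62 = 0.01940.
Expected number = 0.01940 × 928 = 18.00 ≈ 18.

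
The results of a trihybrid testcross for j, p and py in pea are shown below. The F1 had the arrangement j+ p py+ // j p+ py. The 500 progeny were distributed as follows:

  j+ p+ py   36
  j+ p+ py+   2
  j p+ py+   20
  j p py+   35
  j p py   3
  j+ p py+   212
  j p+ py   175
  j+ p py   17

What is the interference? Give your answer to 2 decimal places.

The two rarest classes, j+ p+ py+ and j p py, are the double crossovers. Comparing them with the parentals, only the p allele has switched, so p is the middle locus and the order is py – p – j.
py–p: (37 + 5)/500 = 0.0840; p–j: (71 + 5)/500 = 0.1520.
Expected DCO frequency = 0.0840 × 0.1520 ≈ 0.01277; observed = 5/500 ≈ 0.01000.
Coefficient of coincidence = 0.01000/0.01277 ≈ 0.78; interference = 1 − 0.78 = 0.22.

0.22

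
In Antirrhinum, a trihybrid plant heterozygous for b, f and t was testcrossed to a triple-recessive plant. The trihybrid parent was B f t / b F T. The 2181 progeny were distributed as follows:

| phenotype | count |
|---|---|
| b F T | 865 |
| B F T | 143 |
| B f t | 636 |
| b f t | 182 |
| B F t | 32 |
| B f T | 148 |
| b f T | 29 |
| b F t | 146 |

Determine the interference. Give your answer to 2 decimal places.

The two rarest classes, B F t and b f T, are the double crossovers. Comparing them with the parentals, only the f allele has switched, so f is the middle locus and the order is t – f – b.
t–f: (294 + 61)/2181 = 0.1628; f–b: (325 + 61)/2181 = 0.1770.
Expected DCO frequency = 0.1628 × 0.1770 ≈ 0.02882; observed = 61/2181 ≈ 0.02797.
Coefficient of coincidence = 0.02797/0.02882 ≈ 0.97; interference = 1 − 0.97 = 0.03.

0.03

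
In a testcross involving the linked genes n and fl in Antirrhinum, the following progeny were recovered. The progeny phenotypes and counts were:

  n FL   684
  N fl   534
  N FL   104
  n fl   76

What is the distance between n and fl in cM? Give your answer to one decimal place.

The two most frequent classes, N fl (534) and n FL (684), are the parental types, so the F1 was N fl / n FL.
The recombinant classes are N FL and n fl: 104 + 76 = 180.
Recombination frequency = 180/1398 = 0.1288 ≈ 12.9%, i.e. 12.9 cM.

12.9 cM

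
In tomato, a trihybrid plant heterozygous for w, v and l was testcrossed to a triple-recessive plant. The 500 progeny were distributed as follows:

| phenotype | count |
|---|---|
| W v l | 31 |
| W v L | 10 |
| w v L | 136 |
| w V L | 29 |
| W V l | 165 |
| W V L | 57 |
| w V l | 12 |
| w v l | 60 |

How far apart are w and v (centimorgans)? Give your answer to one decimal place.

The two most frequent reciprocal classes, W V l and w v L, are the parental types, so the F1 was W V l / w v L.
The two rarest classes, w V l and W v L, are the double crossovers. Comparing them with the parentals, only the w allele has switched, so w is the middle locus and the order is l – w – v.
Crossovers in the w–v interval produce the single-crossover classes W v l and w V L (31 + 29 = 60) plus the double crossovers (22).
RF(w–v) = (60 + 22) / 500 = 82/500 = 0.1640 → 16.4 centimorgans.

16.4 centimorgans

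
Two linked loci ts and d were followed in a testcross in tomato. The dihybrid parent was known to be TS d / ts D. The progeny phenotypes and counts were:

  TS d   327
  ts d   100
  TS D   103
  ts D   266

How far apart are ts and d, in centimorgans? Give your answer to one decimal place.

The recombinant classes are TS D and ts d: 103 + 100 = 203.
Recombination frequency = 203/796 = 0.2550 ≈ 25.5%, i.e. 25.5 centimorgans.

25.5 centimorgans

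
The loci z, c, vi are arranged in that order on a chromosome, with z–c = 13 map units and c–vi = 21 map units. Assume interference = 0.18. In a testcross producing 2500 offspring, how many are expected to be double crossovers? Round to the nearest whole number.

Map distances give recombination frequencies of 0.130 and 0.210 for the two intervals.
With interference 0.18 (so coincidence = 0.82), expected double-crossover frequency = 0.130 × 0.210 × 0.82 = 0.02239.
Expected number = 0.02239 × 2500 = 55.97 ≈ 56.

56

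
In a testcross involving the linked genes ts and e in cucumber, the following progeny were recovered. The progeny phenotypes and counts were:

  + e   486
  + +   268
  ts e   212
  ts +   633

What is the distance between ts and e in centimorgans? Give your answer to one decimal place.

30.0 centimorgans

The two most frequent classes, + e (486) and ts + (633), are the parental types, so the F1 was + e / ts +.
The recombinant classes are + + and ts e: 268 + 212 = 480.
Recombination frequency = 480/1599 = 0.3002 ≈ 30.0%, i.e. 30.0 centimorgans.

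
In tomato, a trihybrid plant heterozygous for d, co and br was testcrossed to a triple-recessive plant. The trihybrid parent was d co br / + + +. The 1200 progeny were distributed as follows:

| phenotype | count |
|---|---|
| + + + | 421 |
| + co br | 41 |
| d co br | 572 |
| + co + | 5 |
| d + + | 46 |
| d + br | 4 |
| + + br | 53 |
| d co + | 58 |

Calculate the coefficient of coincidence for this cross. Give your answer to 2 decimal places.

0.94

The two rarest classes, d + br and + co +, are the double crossovers. Comparing them with the parentals, only the co allele has switched, so co is the middle locus and the order is d – co – br.
d–co: (87 + 9)/1200 = 0.0800; co–br: (111 + 9)/1200 = 0.1000.
Expected DCO frequency = 0.0800 × 0.1000 ≈ 0.00800; observed = 9/1200 ≈ 0.00750.
Coefficient of coincidence = 0.00750/0.00800 ≈ 0.94.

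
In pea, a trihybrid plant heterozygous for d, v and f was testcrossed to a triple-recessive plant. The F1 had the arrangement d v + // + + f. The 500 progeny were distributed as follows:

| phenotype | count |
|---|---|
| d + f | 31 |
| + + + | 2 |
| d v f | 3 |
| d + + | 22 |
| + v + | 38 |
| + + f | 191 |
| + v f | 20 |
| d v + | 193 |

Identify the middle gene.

The two rarest classes, d v f and + + +, are the double crossovers. Comparing them with the parentals, only the f allele has switched, so f is the middle locus and the order is d – f – v.

f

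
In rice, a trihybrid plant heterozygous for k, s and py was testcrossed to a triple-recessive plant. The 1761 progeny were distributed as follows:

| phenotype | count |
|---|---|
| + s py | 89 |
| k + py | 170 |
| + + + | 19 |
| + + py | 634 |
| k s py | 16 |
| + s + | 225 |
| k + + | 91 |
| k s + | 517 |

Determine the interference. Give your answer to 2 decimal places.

The two most frequent reciprocal classes, k s + and + + py, are the parental types, so the F1 was k s + / + + py.
The two rarest classes, k s py and + + +, are the double crossovers. Comparing them with the parentals, only the py allele has switched, so py is the middle locus and the order is k – py – s.
k–py: (395 + 35)/1761 = 0.2442; py–s: (180 + 35)/1761 = 0.1221.
Expected DCO frequency = 0.2442 × 0.1221 ≈ 0.02982; observed = 35/1761 ≈ 0.01988.
Coefficient of coincidence = 0.01988/0.02982 ≈ 0.67; interference = 1 − 0.67 = 0.33.

0.33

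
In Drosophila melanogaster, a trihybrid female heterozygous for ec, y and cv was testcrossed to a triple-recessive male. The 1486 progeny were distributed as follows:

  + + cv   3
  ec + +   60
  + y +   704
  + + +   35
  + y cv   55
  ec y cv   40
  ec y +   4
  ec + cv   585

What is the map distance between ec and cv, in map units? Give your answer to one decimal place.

8.2 map units

The two most frequent reciprocal classes, + y + and ec + cv, are the parental types, so the F1 was + y + / ec + cv.
The two rarest classes, ec y + and + + cv, are the double crossovers. Comparing them with the parentals, only the ec allele has switched, so ec is the middle locus and the order is cv – ec – y.
Crossovers in the cv–ec interval produce the single-crossover classes + y cv and ec + + (55 + 60 = 115) plus the double crossovers (7).
RF(cv–ec) = (115 + 7) / 1486 = 122/1486 = 0.0821 → 8.2 map units.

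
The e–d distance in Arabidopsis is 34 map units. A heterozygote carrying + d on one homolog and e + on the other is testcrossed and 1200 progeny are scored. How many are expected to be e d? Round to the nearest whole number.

A map distance of 34 map units corresponds to a recombination frequency of 0.340.
The F1 is + d / e +, so e d is a recombinant gamete class with expected frequency r/2 = 0.340/2 = 0.1700.
Expected number = 0.1700 × 1200 = 204.00 ≈ 204.

204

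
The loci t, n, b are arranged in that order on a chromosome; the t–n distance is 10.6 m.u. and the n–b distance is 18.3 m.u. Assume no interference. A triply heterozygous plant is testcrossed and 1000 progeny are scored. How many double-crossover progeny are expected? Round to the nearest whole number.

Map distances give recombination frequencies of 0.106 and 0.183 for the two intervals.
With no interference, expected double-crossover frequency = 0.106 × 0.183 = 0.01940.
Expected number = 0.01940 × 1000 = 19.40 ≈ 19.

19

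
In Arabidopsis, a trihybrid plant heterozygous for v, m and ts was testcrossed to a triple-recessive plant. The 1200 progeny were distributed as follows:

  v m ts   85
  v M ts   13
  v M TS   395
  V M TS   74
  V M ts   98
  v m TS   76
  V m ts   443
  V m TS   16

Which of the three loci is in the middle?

The two most frequent reciprocal classes, V m ts and v M TS, are the parental types, so the F1 was V m ts / v M TS.
The two rarest classes, V m TS and v M ts, are the double crossovers. Comparing them with the parentals, only the ts allele has switched, so ts is the middle locus and the order is v – ts – m.

ts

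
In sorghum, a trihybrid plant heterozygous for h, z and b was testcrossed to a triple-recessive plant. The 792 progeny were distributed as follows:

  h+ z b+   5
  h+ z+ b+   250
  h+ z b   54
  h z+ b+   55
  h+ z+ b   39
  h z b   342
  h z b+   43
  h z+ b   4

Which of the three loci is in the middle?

The two most frequent reciprocal classes, h+ z+ b+ and h z b, are the parental types, so the F1 was h+ z+ b+ / h z b.
The two rarest classes, h+ z b+ and h z+ b, are the double crossovers. Comparing them with the parentals, only the z allele has switched, so z is the middle locus and the order is b – z – h.

z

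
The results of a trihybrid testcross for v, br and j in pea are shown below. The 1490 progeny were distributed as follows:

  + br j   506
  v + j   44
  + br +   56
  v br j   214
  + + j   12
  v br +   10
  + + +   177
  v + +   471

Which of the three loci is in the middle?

The two most frequent reciprocal classes, v + + and + br j, are the parental types, so the F1 was v + + / + br j.
The two rarest classes, v br + and + + j, are the double crossovers. Comparing them with the parentals, only the br allele has switched, so br is the middle locus and the order is v – br – j.

br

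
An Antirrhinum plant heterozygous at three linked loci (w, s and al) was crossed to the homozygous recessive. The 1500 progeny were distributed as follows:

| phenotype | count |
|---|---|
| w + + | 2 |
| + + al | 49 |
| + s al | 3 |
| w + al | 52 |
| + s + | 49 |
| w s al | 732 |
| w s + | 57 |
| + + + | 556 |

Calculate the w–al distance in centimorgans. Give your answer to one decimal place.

7.4 centimorgans

The two most frequent reciprocal classes, + + + and w s al, are the parental types, so the F1 was + + + / w s al.
The two rarest classes, w + + and + s al, are the double crossovers. Comparing them with the parentals, only the w allele has switched, so w is the middle locus and the order is al – w – s.
Crossovers in the al–w interval produce the single-crossover classes + + al and w s + (49 + 57 = 106) plus the double crossovers (5).
RF(al–w) = (106 + 5) / 1500 = 111/1500 = 0.0740 → 7.4 centimorgans.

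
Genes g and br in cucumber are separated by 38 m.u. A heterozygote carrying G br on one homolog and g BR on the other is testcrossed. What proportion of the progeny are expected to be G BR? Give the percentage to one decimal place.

A map distance of 38 m.u. corresponds to a recombination frequency of 0.380.
The F1 is G br / g BR, so G BR is a recombinant gamete class with expected frequency r/2 = 0.380/2 = 0.1900.
That is 0.1900 = 19.0% of the progeny.

19.0%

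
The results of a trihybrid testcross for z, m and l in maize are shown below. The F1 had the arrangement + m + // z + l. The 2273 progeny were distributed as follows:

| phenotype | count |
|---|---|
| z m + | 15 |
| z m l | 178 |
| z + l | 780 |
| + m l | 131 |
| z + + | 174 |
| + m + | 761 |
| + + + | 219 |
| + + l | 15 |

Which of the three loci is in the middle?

The two rarest classes, z m + and + + l, are the double crossovers. Comparing them with the parentals, only the z allele has switched, so z is the middle locus and the order is l – z – m.

z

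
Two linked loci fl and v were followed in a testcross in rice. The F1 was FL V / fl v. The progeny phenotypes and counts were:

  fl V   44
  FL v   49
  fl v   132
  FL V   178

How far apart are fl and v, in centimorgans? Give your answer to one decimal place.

23.1 centimorgans

The recombinant classes are FL v and fl V: 49 + 44 = 93.
Recombination frequency = 93/403 = 0.2308 ≈ 23.1%, i.e. 23.1 centimorgans.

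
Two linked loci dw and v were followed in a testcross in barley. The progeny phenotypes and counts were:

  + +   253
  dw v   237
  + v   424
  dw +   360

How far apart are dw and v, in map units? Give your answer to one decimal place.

The two most frequent classes, + v (424) and dw + (360), are the parental types, so the F1 was + v / dw +.
The recombinant classes are + + and dw v: 253 + 237 = 490.
Recombination frequency = 490/1274 = 0.3846 ≈ 38.5%, i.e. 38.5 map units.

38.5 map units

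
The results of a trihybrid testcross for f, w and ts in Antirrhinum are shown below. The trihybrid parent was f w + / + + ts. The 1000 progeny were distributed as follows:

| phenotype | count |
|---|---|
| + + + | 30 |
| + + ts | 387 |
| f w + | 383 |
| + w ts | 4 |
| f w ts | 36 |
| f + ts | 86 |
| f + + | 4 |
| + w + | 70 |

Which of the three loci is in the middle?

w

The two rarest classes, f + + and + w ts, are the double crossovers. Comparing them with the parentals, only the w allele has switched, so w is the middle locus and the order is f – w – ts.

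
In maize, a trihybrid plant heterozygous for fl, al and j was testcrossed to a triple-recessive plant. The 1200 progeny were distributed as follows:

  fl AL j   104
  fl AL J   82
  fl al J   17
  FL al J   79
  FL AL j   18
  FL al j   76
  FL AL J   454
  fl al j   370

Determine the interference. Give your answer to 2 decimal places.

0.00

The two most frequent reciprocal classes, fl al j and FL AL J, are the parental types, so the F1 was fl al j / FL AL J.
The two rarest classes, fl al J and FL AL j, are the double crossovers. Comparing them with the parentals, only the j allele has switched, so j is the middle locus and the order is al – j – fl.
al–j: (183 + 35)/1200 = 0.1817; j–fl: (158 + 35)/1200 = 0.1608.
Expected DCO frequency = 0.1817 × 0.1608 ≈ 0.02922; observed = 35/1200 ≈ 0.02917.
Coefficient of coincidence = 0.02917/0.02922 ≈ 1.00; interference = 1 − 1.00 = 0.00.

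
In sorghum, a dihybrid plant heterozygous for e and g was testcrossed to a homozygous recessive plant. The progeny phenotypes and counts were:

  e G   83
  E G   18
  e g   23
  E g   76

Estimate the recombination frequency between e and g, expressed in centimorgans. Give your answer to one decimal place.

20.5 centimorgans

The two most frequent classes, E g (76) and e G (83), are the parental types, so the F1 was E g / e G.
The recombinant classes are E G and e g: 18 + 23 = 41.
Recombination frequency = 41/200 = 0.2050 ≈ 20.5%, i.e. 20.5 centimorgans.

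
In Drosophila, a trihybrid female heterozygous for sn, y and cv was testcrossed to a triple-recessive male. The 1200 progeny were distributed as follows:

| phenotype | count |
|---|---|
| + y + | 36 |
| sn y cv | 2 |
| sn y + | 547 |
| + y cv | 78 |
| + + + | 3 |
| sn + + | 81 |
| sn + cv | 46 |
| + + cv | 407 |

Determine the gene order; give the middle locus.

The two most frequent reciprocal classes, + + cv and sn y +, are the parental types, so the F1 was + + cv / sn y +.
The two rarest classes, + + + and sn y cv, are the double crossovers. Comparing them with the parentals, only the cv allele has switched, so cv is the middle locus and the order is y – cv – sn.

cv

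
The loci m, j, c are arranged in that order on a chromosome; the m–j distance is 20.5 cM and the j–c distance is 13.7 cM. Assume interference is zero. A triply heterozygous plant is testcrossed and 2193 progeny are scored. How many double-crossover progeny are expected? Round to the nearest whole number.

62

Map distances give recombination frequencies of 0.205 and 0.137 for the two intervals.
With no interference, expected double-crossover frequency = 0.205 × 0.137 = 0.02808.
Expected number = 0.02808 × 2193 = 61.59 ≈ 62.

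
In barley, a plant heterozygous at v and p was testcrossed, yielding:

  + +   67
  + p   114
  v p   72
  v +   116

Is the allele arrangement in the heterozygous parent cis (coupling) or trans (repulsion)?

The two most frequent classes are + p (114) and v + (116); these are the parental (non-recombinant) types.
So the F1 carried + p on one chromosome and v + on the other — the recessive alleles are on opposite chromosomes (trans / repulsion).

trans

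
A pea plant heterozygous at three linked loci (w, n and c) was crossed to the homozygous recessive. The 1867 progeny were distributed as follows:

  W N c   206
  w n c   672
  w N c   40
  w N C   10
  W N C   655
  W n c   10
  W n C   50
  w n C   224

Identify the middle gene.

The two most frequent reciprocal classes, W N C and w n c, are the parental types, so the F1 was W N C / w n c.
The two rarest classes, w N C and W n c, are the double crossovers. Comparing them with the parentals, only the w allele has switched, so w is the middle locus and the order is c – w – n.

w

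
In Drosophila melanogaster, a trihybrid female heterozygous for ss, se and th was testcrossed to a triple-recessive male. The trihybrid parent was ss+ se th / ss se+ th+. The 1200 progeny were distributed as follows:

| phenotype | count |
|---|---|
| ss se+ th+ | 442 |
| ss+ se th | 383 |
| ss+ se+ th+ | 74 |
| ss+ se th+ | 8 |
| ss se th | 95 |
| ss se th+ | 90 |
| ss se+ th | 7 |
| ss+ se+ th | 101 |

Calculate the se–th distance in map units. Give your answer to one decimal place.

17.2 map units

The two rarest classes, ss+ se th+ and ss se+ th, are the double crossovers. Comparing them with the parentals, only the th allele has switched, so th is the middle locus and the order is ss – th – se.
Crossovers in the th–se interval produce the single-crossover classes ss+ se+ th and ss se th+ (101 + 90 = 191) plus the double crossovers (15).
RF(th–se) = (191 + 15) / 1200 = 206/1200 = 0.1717 → 17.2 map units.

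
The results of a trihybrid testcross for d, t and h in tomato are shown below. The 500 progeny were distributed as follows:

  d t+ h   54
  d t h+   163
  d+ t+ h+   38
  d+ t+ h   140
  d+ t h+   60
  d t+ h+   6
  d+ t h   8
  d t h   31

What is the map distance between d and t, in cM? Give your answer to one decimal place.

The two most frequent reciprocal classes, d+ t+ h and d t h+, are the parental types, so the F1 was d+ t+ h / d t h+.
The two rarest classes, d+ t h and d t+ h+, are the double crossovers. Comparing them with the parentals, only the t allele has switched, so t is the middle locus and the order is d – t – h.
Crossovers in the d–t interval produce the single-crossover classes d t+ h and d+ t h+ (54 + 60 = 114) plus the double crossovers (14).
RF(d–t) = (114 + 14) / 500 = 128/500 = 0.2560 → 25.6 cM.

25.6 cM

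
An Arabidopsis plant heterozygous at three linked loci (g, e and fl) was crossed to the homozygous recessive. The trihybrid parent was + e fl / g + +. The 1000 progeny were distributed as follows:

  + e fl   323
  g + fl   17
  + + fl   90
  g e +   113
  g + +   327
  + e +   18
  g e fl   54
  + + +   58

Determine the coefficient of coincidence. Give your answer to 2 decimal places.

The two rarest classes, + e + and g + fl, are the double crossovers. Comparing them with the parentals, only the fl allele has switched, so fl is the middle locus and the order is g – fl – e.
g–fl: (112 + 35)/1000 = 0.1470; fl–e: (203 + 35)/1000 = 0.2380.
Expected DCO frequency = 0.1470 × 0.2380 ≈ 0.03499; observed = 35/1000 ≈ 0.03500.
Coefficient of coincidence = 0.03500/0.03499 ≈ 1.00.

1.00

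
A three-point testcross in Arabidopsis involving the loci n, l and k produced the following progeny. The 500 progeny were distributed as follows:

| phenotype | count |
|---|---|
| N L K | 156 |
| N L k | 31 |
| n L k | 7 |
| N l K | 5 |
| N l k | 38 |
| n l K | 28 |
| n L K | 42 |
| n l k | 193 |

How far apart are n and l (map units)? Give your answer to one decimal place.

The two most frequent reciprocal classes, N L K and n l k, are the parental types, so the F1 was N L K / n l k.
The two rarest classes, N l K and n L k, are the double crossovers. Comparing them with the parentals, only the l allele has switched, so l is the middle locus and the order is k – l – n.
Crossovers in the l–n interval produce the single-crossover classes n L K and N l k (42 + 38 = 80) plus the double crossovers (12).
RF(l–n) = (80 + 12) / 500 = 92/500 = 0.1840 → 18.4 map units.

18.4 map units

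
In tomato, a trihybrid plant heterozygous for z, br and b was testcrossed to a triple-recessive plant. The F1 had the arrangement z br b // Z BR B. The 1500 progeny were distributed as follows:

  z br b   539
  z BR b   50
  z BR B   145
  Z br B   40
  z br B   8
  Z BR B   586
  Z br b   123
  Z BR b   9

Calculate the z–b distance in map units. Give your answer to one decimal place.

The two rarest classes, z br B and Z BR b, are the double crossovers. Comparing them with the parentals, only the b allele has switched, so b is the middle locus and the order is z – b – br.
Crossovers in the z–b interval produce the single-crossover classes Z br b and z BR B (123 + 145 = 268) plus the double crossovers (17).
RF(z–b) = (268 + 17) / 1500 = 285/1500 = 0.1900 → 19.0 map units.

19.0 map units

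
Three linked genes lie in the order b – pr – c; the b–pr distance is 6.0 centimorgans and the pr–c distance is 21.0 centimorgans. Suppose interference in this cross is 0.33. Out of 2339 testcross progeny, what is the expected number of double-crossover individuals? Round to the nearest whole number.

20

Map distances give recombination frequencies of 0.060 and 0.210 for the two intervals.
With interference 0.33 (so coincidence = 0.67), expected double-crossover frequency = 0.060 × 0.210 × 0.67 = 0.00844.
Expected number = 0.00844 × 2339 = 19.75 ≈ 20.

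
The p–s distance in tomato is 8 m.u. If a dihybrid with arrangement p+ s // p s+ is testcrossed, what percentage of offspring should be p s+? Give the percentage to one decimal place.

A map distance of 8 m.u. corresponds to a recombination frequency of 0.080.
The F1 is p+ s / p s+, so p s+ is a parental gamete class with expected frequency (1 − r)/2 = 0.920/2 = 0.4600.
That is 0.4600 = 46.0% of the progeny.

46.0%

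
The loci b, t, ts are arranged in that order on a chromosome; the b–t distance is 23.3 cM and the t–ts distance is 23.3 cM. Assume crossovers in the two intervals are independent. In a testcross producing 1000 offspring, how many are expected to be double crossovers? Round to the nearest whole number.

Map distances give recombination frequencies of 0.233 and 0.233 for the two intervals.
With no interference, expected double-crossover frequency = 0.233 × 0.233 = 0.05429.
Expected number = 0.05429 × 1000 = 54.29 ≈ 54.

54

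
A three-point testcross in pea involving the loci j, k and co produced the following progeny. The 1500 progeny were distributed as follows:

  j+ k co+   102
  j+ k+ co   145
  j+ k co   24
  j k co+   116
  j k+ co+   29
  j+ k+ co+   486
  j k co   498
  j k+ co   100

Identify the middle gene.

The two most frequent reciprocal classes, j+ k+ co+ and j k co, are the parental types, so the F1 was j+ k+ co+ / j k co.
The two rarest classes, j k+ co+ and j+ k co, are the double crossovers. Comparing them with the parentals, only the j allele has switched, so j is the middle locus and the order is k – j – co.

j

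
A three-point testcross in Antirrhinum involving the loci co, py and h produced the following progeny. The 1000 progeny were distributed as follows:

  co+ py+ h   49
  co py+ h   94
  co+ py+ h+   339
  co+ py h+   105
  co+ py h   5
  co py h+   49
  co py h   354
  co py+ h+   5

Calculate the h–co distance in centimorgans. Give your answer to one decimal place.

The two most frequent reciprocal classes, co+ py+ h+ and co py h, are the parental types, so the F1 was co+ py+ h+ / co py h.
The two rarest classes, co py+ h+ and co+ py h, are the double crossovers. Comparing them with the parentals, only the co allele has switched, so co is the middle locus and the order is h – co – py.
Crossovers in the h–co interval produce the single-crossover classes co+ py+ h and co py h+ (49 + 49 = 98) plus the double crossovers (10).
RF(h–co) = (98 + 10) / 1000 = 108/1000 = 0.1080 → 10.8 centimorgans.

10.8 centimorgans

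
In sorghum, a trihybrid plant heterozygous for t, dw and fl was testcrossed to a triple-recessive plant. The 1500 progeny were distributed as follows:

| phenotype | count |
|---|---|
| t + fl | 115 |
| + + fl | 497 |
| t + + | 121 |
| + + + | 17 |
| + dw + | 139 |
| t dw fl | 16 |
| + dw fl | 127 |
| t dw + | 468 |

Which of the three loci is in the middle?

fl

The two most frequent reciprocal classes, + + fl and t dw +, are the parental types, so the F1 was + + fl / t dw +.
The two rarest classes, + + + and t dw fl, are the double crossovers. Comparing them with the parentals, only the fl allele has switched, so fl is the middle locus and the order is dw – fl – t.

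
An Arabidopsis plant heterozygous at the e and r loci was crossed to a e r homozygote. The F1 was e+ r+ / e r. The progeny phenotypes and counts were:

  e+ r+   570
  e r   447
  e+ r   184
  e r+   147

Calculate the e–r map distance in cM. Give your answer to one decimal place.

The recombinant classes are e+ r and e r+: 184 + 147 = 331.
Recombination frequency = 331/1348 = 0.2455 ≈ 24.6%, i.e. 24.6 cM.

24.6 cM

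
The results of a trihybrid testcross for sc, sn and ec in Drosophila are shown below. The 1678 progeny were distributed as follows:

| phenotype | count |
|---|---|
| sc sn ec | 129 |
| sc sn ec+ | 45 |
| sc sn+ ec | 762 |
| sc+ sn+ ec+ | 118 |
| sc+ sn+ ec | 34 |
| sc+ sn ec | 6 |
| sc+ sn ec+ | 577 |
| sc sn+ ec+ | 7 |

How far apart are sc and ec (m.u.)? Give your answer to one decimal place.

5.5 m.u.

The two most frequent reciprocal classes, sc sn+ ec and sc+ sn ec+, are the parental types, so the F1 was sc sn+ ec / sc+ sn ec+.
The two rarest classes, sc sn+ ec+ and sc+ sn ec, are the double crossovers. Comparing them with the parentals, only the ec allele has switched, so ec is the middle locus and the order is sn – ec – sc.
Crossovers in the ec–sc interval produce the single-crossover classes sc+ sn+ ec and sc sn ec+ (34 + 45 = 79) plus the double crossovers (13).
RF(ec–sc) = (79 + 13) / 1678 = 92/1678 = 0.0548 → 5.5 m.u.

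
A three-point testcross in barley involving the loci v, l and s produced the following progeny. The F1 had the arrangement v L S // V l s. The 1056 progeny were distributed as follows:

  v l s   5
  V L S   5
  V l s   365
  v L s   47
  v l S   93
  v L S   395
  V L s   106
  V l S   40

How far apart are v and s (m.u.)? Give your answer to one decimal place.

9.2 m.u.

The two rarest classes, V L S and v l s, are the double crossovers. Comparing them with the parentals, only the v allele has switched, so v is the middle locus and the order is l – v – s.
Crossovers in the v–s interval produce the single-crossover classes v L s and V l S (47 + 40 = 87) plus the double crossovers (10).
RF(v–s) = (87 + 10) / 1056 = 97/1056 = 0.0919 → 9.2 m.u.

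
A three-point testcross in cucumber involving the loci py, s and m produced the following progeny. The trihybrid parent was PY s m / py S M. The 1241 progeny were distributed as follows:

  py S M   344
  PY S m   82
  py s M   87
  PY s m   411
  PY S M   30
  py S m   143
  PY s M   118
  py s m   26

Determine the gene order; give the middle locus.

py

The two rarest classes, py s m and PY S M, are the double crossovers. Comparing them with the parentals, only the py allele has switched, so py is the middle locus and the order is s – py – m.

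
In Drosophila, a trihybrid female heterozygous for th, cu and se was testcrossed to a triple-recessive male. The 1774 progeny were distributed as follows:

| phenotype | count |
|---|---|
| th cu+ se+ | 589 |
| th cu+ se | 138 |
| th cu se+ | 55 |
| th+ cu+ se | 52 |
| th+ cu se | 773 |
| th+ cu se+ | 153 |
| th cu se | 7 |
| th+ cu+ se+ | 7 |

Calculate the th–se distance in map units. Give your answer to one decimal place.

17.2 map units

The two most frequent reciprocal classes, th+ cu se and th cu+ se+, are the parental types, so the F1 was th+ cu se / th cu+ se+.
The two rarest classes, th cu se and th+ cu+ se+, are the double crossovers. Comparing them with the parentals, only the th allele has switched, so th is the middle locus and the order is se – th – cu.
Crossovers in the se–th interval produce the single-crossover classes th+ cu se+ and th cu+ se (153 + 138 = 291) plus the double crossovers (14).
RF(se–th) = (291 + 14) / 1774 = 305/1774 = 0.1719 → 17.2 map units.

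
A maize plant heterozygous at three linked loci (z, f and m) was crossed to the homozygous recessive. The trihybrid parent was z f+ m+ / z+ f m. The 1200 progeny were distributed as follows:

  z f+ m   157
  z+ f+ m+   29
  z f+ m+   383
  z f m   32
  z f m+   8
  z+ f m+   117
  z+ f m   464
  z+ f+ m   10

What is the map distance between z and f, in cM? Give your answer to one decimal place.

The two rarest classes, z f m+ and z+ f+ m, are the double crossovers. Comparing them with the parentals, only the f allele has switched, so f is the middle locus and the order is m – f – z.
Crossovers in the f–z interval produce the single-crossover classes z+ f+ m+ and z f m (29 + 32 = 61) plus the double crossovers (18).
RF(f–z) = (61 + 18) / 1200 = 79/1200 = 0.0658 → 6.6 cM.

6.6 cM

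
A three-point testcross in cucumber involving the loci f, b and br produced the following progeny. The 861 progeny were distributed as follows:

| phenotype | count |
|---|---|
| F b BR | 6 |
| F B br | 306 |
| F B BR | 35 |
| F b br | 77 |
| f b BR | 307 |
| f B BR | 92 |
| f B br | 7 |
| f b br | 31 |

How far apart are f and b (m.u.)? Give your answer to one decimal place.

21.1 m.u.

The two most frequent reciprocal classes, F B br and f b BR, are the parental types, so the F1 was F B br / f b BR.
The two rarest classes, f B br and F b BR, are the double crossovers. Comparing them with the parentals, only the f allele has switched, so f is the middle locus and the order is b – f – br.
Crossovers in the b–f interval produce the single-crossover classes F b br and f B BR (77 + 92 = 169) plus the double crossovers (13).
RF(b–f) = (169 + 13) / 861 = 182/861 = 0.2114 → 21.1 m.u.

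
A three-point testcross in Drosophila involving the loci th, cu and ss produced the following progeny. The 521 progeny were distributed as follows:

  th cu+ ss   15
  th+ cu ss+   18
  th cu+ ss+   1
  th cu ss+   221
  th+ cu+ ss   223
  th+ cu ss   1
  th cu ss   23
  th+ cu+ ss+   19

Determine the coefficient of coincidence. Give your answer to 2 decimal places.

The two most frequent reciprocal classes, th+ cu+ ss and th cu ss+, are the parental types, so the F1 was th+ cu+ ss / th cu ss+.
The two rarest classes, th+ cu ss and th cu+ ss+, are the double crossovers. Comparing them with the parentals, only the cu allele has switched, so cu is the middle locus and the order is ss – cu – th.
ss–cu: (42 + 2)/521 = 0.0845; cu–th: (33 + 2)/521 = 0.0672.
Expected DCO frequency = 0.0845 × 0.0672 ≈ 0.00568; observed = 2/521 ≈ 0.00384.
Coefficient of coincidence = 0.00384/0.00568 ≈ 0.68.

0.68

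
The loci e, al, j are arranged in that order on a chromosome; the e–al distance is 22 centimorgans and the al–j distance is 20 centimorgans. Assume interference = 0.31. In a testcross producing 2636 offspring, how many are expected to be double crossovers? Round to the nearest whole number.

80

Map distances give recombination frequencies of 0.220 and 0.200 for the two intervals.
With interference 0.31 (so coincidence = 0.69), expected double-crossover frequency = 0.220 × 0.200 × 0.69 = 0.03036.
Expected number = 0.03036 × 2636 = 80.03 ≈ 80.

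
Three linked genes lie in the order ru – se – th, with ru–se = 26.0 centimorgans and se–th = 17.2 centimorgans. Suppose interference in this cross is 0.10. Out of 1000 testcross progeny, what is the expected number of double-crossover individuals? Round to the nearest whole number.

Map distances give recombination frequencies of 0.260 and 0.172 for the two intervals.
With interference 0.10 (so coincidence = 0.90), expected double-crossover frequency = 0.260 × 0.172 × 0.90 = 0.04025.
Expected number = 0.04025 × 1000 = 40.25 ≈ 40.

40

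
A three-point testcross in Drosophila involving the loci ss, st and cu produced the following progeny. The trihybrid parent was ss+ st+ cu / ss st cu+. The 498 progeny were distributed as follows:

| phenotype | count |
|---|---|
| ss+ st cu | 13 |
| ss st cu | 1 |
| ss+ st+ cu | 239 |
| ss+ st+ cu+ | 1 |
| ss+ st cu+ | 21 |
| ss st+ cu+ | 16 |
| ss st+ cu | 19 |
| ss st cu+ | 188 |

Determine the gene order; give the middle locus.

cu

The two rarest classes, ss+ st+ cu+ and ss st cu, are the double crossovers. Comparing them with the parentals, only the cu allele has switched, so cu is the middle locus and the order is st – cu – ss.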